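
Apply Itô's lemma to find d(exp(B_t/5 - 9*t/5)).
d(exp(B_t/5 - 9*t/5)) = (-89*exp(B_t/5 - 9*t/5)/50) dt + (exp(B_t/5 - 9*t/5)/5) dB_t

Itô's formula for f(t, x): d f(t, B_t) = (f_t + (1/2) f_xx) dt + f_x dB_t. Compute partials of f(t, x) = exp(-9*t/5 + x/5):
  f_t(t,x)  = -9*exp(-9*t/5 + x/5)/5
  f_x(t,x)  = exp(-9*t/5 + x/5)/5
  f_xx(t,x) = exp(-9*t/5 + x/5)/25
Assemble drift = f_t + (1/2) f_xx = -89*exp(-9*t/5 + x/5)/50 and diffusion = f_x = exp(-9*t/5 + x/5)/5. Substituting x = B_t:
  d(exp(B_t/5 - 9*t/5)) = (-89*exp(B_t/5 - 9*t/5)/50) dt + (exp(B_t/5 - 9*t/5)/5) dB_t.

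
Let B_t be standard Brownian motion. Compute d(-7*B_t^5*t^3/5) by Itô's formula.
d(-7*B_t^5*t^3/5) = (B_t^3*t^2*(-21*B_t^2/5 - 14*t)) dt + (-7*B_t^4*t^3) dB_t

Itô's formula for f(t, x): d f(t, B_t) = (f_t + (1/2) f_xx) dt + f_x dB_t. Compute partials of f(t, x) = -7*t^3*x^5/5:
  f_t(t,x)  = -21*t^2*x^5/5
  f_x(t,x)  = -7*t^3*x^4
  f_xx(t,x) = -28*t^3*x^3
Assemble drift = f_t + (1/2) f_xx = t^2*x^3*(-14*t - 21*x^2/5) and diffusion = f_x = -7*t^3*x^4. Substituting x = B_t:
  d(-7*B_t^5*t^3/5) = (B_t^3*t^2*(-21*B_t^2/5 - 14*t)) dt + (-7*B_t^4*t^3) dB_t.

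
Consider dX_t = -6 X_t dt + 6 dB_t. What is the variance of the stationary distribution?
lim Var(X_t) = 3

The OU SDE dX = -theta X dt + sigma dB admits the integrating factor exp(theta t): d(exp(theta t) X_t) = sigma exp(theta t) dB_t. Integrating from 0 to t gives X_t = x_0 * exp(-theta t) + sigma * int_0^t exp(-theta (t-s)) dB_s for any initial x_0. The Itô integral has variance (by the Itô isometry) sigma^2 * int_0^t exp(-2 theta (t - s)) ds = sigma^2 * (1 - exp(-2 theta t)) / (2 theta), independent of x_0.
With theta = 6, sigma = 6:
  Var(X_t) = (6)^2 * (1 - exp(-2*6 t)) / (2 * 6) = 3 - 3*exp(-12*t).
As t -> infinity, exp(-2*6 t) -> 0, so the stationary variance is sigma^2 / (2 theta) = 3.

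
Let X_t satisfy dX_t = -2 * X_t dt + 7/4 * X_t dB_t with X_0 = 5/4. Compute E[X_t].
E[X_t] = 5*exp(-2*t)/4

For GBM dX = mu X dt + sigma X dB with X_0 = x_0, apply Itô to Y = log X: dY = (mu - sigma^2/2) dt + sigma dB, so Y_t = log(x_0) + (mu - sigma^2/2) t + sigma B_t and hence X_t = x_0 * exp((mu - sigma^2/2) t + sigma B_t).
With mu = -2, sigma = 7/4, x_0 = 5/4, this gives:
  X_t = 5/4 * exp((-113/32) * t + (7/4) * B_t).
Since sigma*B_t ~ Normal(0, sigma^2 t), E[exp(sigma*B_t)] = exp(sigma^2 t / 2); so E[X_t] = x_0 * exp((mu - sigma^2/2) t) * exp(sigma^2 t / 2) = x_0 * exp(mu t) = 5*exp(-2*t)/4.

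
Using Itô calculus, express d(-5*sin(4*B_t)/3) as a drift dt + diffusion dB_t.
d(-5*sin(4*B_t)/3) = (40*sin(4*B_t)/3) dt + (-20*cos(4*B_t)/3) dB_t

Itô's formula for f(B_t) gives d f(B_t) = f'(B_t) dB_t + (1/2) f''(B_t) dt. Compute derivatives of f(x) = -5*sin(4*x)/3:
  f'(x)  = -20*cos(4*x)/3
  f''(x) = 80*sin(4*x)/3
Substitute x = B_t and multiply the f'' term by 1/2:
  drift     = (1/2) * (80*sin(4*x)/3) evaluated at B_t = 40*sin(4*B_t)/3
  diffusion = (-20*cos(4*x)/3) evaluated at B_t = -20*cos(4*B_t)/3
Therefore d(-5*sin(4*B_t)/3) = (40*sin(4*B_t)/3) dt + (-20*cos(4*B_t)/3) dB_t.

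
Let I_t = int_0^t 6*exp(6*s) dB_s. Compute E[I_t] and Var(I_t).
E[I_t] = 0; Var(I_t) = 3*exp(12*t) - 3

The Itô integral of a deterministic integrand f(s) has mean 0 because each increment f(s) * (B_{s+ds} - B_s) has mean 0. By the Itô isometry:
  Var( int_0^t f(s) dB_s ) = E[ (int_0^t f(s) dB_s)^2 ] = int_0^t f(s)^2 ds.
Here f(s) = 6*exp(6*s), so f(s)^2 = 36*exp(12*s). Integrate:
  int_0^t (36*exp(12*s)) ds = 3*exp(12*t) - 3.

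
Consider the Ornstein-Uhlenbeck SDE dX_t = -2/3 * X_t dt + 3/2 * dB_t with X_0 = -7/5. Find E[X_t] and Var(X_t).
E[X_t] = -7*exp(-2*t/3)/5; Var(X_t) = 27/16 - 27*exp(-4*t/3)/16

The OU SDE dX = -theta X dt + sigma dB admits the integrating factor exp(theta t): d(exp(theta t) X_t) = sigma exp(theta t) dB_t. Integrating from 0 to t:
  X_t = x_0 * exp(-theta t) + sigma * int_0^t exp(-theta (t-s)) dB_s.
The Itô integral has mean 0 and (by the Itô isometry) variance sigma^2 * int_0^t exp(-2 theta (t - s)) ds = sigma^2 * (1 - exp(-2 theta t)) / (2 theta).
With theta = 2/3, sigma = 3/2, x_0 = -7/5:
  E[X_t] = -7/5 * exp(-2/3 t) = -7*exp(-2*t/3)/5
  Var(X_t) = (3/2)^2 * (1 - exp(-2*2/3 t)) / (2 * 2/3) = 27/16 - 27*exp(-4*t/3)/16.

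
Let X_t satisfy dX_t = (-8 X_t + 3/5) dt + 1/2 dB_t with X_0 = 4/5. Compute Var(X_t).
Var(X_t) = 1/64 - exp(-16*t)/64

The variance V(t) = Var(X_t) satisfies V'(t) = 2 a V(t) + c^2 with V(0) = 0 (drift coefficient is linear in X, diffusion is constant). With a = -8, c = 1/2, the solution is
  V(t) = (c^2 / (2 a)) * (exp(2 a t) - 1)
       = ((1/2)^2 / (2*(-8))) * (exp((-16) t) - 1)
       = 1/64 - exp(-16*t)/64.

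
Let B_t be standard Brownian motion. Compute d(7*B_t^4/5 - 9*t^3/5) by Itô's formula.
d(7*B_t^4/5 - 9*t^3/5) = (42*B_t^2/5 - 27*t^2/5) dt + (28*B_t^3/5) dB_t

Itô's formula for f(t, x): d f(t, B_t) = (f_t + (1/2) f_xx) dt + f_x dB_t. Compute partials of f(t, x) = -9*t^3/5 + 7*x^4/5:
  f_t(t,x)  = -27*t^2/5
  f_x(t,x)  = 28*x^3/5
  f_xx(t,x) = 84*x^2/5
Assemble drift = f_t + (1/2) f_xx = -27*t^2/5 + 42*x^2/5 and diffusion = f_x = 28*x^3/5. Substituting x = B_t:
  d(7*B_t^4/5 - 9*t^3/5) = (42*B_t^2/5 - 27*t^2/5) dt + (28*B_t^3/5) dB_t.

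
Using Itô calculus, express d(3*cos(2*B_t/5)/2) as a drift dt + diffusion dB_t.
d(3*cos(2*B_t/5)/2) = (-3*cos(2*B_t/5)/25) dt + (-3*sin(2*B_t/5)/5) dB_t

Itô's formula for f(B_t) gives d f(B_t) = f'(B_t) dB_t + (1/2) f''(B_t) dt. Compute derivatives of f(x) = 3*cos(2*x/5)/2:
  f'(x)  = -3*sin(2*x/5)/5
  f''(x) = -6*cos(2*x/5)/25
Substitute x = B_t and multiply the f'' term by 1/2:
  drift     = (1/2) * (-6*cos(2*x/5)/25) evaluated at B_t = -3*cos(2*B_t/5)/25
  diffusion = (-3*sin(2*x/5)/5) evaluated at B_t = -3*sin(2*B_t/5)/5
Therefore d(3*cos(2*B_t/5)/2) = (-3*cos(2*B_t/5)/25) dt + (-3*sin(2*B_t/5)/5) dB_t.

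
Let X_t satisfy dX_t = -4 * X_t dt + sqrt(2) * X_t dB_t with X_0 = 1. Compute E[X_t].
E[X_t] = exp(-4*t)

For GBM dX = mu X dt + sigma X dB with X_0 = x_0, apply Itô to Y = log X: dY = (mu - sigma^2/2) dt + sigma dB, so Y_t = log(x_0) + (mu - sigma^2/2) t + sigma B_t and hence X_t = x_0 * exp((mu - sigma^2/2) t + sigma B_t).
With mu = -4, sigma = sqrt(2), x_0 = 1, this gives:
  X_t = 1 * exp((-5) * t + (sqrt(2)) * B_t).
Since sigma*B_t ~ Normal(0, sigma^2 t), E[exp(sigma*B_t)] = exp(sigma^2 t / 2); so E[X_t] = x_0 * exp((mu - sigma^2/2) t) * exp(sigma^2 t / 2) = x_0 * exp(mu t) = exp(-4*t).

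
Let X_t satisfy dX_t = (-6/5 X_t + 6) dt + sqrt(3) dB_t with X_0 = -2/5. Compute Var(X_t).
Var(X_t) = 5/4 - 5*exp(-12*t/5)/4

The variance V(t) = Var(X_t) satisfies V'(t) = 2 a V(t) + c^2 with V(0) = 0 (drift coefficient is linear in X, diffusion is constant). With a = -6/5, c = sqrt(3), the solution is
  V(t) = (c^2 / (2 a)) * (exp(2 a t) - 1)
       = (sqrt(3)^2 / (2*(-6/5))) * (exp((-12/5) t) - 1)
       = 5/4 - 5*exp(-12*t/5)/4.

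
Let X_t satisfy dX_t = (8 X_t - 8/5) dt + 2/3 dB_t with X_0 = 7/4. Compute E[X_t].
E[X_t] = 31*exp(8*t)/20 + 1/5

Taking expectations and using E[dB_t] = 0, the mean m(t) = E[X_t] satisfies the ODE m'(t) = a m(t) + b with m(0) = x_0. With a = 8, b = -8/5, x_0 = 7/4, the solution is
  m(t) = x_0 * exp(a t) + (b/a) * (exp(a t) - 1)
       = (7/4) * exp(8 t) + ((-8/5)/8) * (exp(8 t) - 1)
       = 31*exp(8*t)/20 + 1/5.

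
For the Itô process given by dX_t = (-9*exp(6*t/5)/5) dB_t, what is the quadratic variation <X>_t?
<X>_t = 27*exp(12*t/5)/20 - 27/20

For an Itô process dX_t = a(t) dt + b(t) dB_t, the quadratic variation is <X>_t = int_0^t b(s)^2 ds (the drift term does not contribute). Here b(s) = -9*exp(6*s/5)/5, so
  b(s)^2 = 81*exp(12*s/5)/25.
Integrating from 0 to t:
  <X>_t = int_0^t (81*exp(12*s/5)/25) ds = 27*exp(12*t/5)/20 - 27/20.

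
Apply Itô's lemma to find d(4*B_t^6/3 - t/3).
d(4*B_t^6/3 - t/3) = (20*B_t^4 - 1/3) dt + (8*B_t^5) dB_t

Itô's formula for f(t, x): d f(t, B_t) = (f_t + (1/2) f_xx) dt + f_x dB_t. Compute partials of f(t, x) = -t/3 + 4*x^6/3:
  f_t(t,x)  = -1/3
  f_x(t,x)  = 8*x^5
  f_xx(t,x) = 40*x^4
Assemble drift = f_t + (1/2) f_xx = 20*x^4 - 1/3 and diffusion = f_x = 8*x^5. Substituting x = B_t:
  d(4*B_t^6/3 - t/3) = (20*B_t^4 - 1/3) dt + (8*B_t^5) dB_t.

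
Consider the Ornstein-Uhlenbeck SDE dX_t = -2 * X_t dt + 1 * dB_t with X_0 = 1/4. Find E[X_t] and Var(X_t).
E[X_t] = exp(-2*t)/4; Var(X_t) = 1/4 - exp(-4*t)/4

The OU SDE dX = -theta X dt + sigma dB admits the integrating factor exp(theta t): d(exp(theta t) X_t) = sigma exp(theta t) dB_t. Integrating from 0 to t:
  X_t = x_0 * exp(-theta t) + sigma * int_0^t exp(-theta (t-s)) dB_s.
The Itô integral has mean 0 and (by the Itô isometry) variance sigma^2 * int_0^t exp(-2 theta (t - s)) ds = sigma^2 * (1 - exp(-2 theta t)) / (2 theta).
With theta = 2, sigma = 1, x_0 = 1/4:
  E[X_t] = 1/4 * exp(-2 t) = exp(-2*t)/4
  Var(X_t) = (1)^2 * (1 - exp(-2*2 t)) / (2 * 2) = 1/4 - exp(-4*t)/4.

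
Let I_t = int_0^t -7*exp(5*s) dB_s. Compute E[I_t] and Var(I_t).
E[I_t] = 0; Var(I_t) = 49*exp(10*t)/10 - 49/10

The Itô integral of a deterministic integrand f(s) has mean 0 because each increment f(s) * (B_{s+ds} - B_s) has mean 0. By the Itô isometry:
  Var( int_0^t f(s) dB_s ) = E[ (int_0^t f(s) dB_s)^2 ] = int_0^t f(s)^2 ds.
Here f(s) = -7*exp(5*s), so f(s)^2 = 49*exp(10*s). Integrate:
  int_0^t (49*exp(10*s)) ds = 49*exp(10*t)/10 - 49/10.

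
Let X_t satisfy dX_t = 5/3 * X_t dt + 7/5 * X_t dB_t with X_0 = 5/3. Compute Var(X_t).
Var(X_t) = 25*(exp(49*t/25) - 1)*exp(10*t/3)/9

For GBM dX = mu X dt + sigma X dB with X_0 = x_0, apply Itô to Y = log X: dY = (mu - sigma^2/2) dt + sigma dB, so Y_t = log(x_0) + (mu - sigma^2/2) t + sigma B_t and hence X_t = x_0 * exp((mu - sigma^2/2) t + sigma B_t).
With mu = 5/3, sigma = 7/5, x_0 = 5/3, this gives:
  X_t = 5/3 * exp((103/150) * t + (7/5) * B_t).
Since sigma*B_t ~ Normal(0, sigma^2 t), E[exp(sigma*B_t)] = exp(sigma^2 t / 2); so E[X_t] = x_0 * exp((mu - sigma^2/2) t) * exp(sigma^2 t / 2) = x_0 * exp(mu t) = 5*exp(5*t/3)/3.
Var(X_t) = E[X_t^2] - (E[X_t])^2 = x_0^2 * exp(2 mu t) * (exp(sigma^2 t) - 1) = 25*(exp(49*t/25) - 1)*exp(10*t/3)/9.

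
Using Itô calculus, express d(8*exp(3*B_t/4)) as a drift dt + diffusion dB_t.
d(8*exp(3*B_t/4)) = (9*exp(3*B_t/4)/4) dt + (6*exp(3*B_t/4)) dB_t

Itô's formula for f(B_t) gives d f(B_t) = f'(B_t) dB_t + (1/2) f''(B_t) dt. Compute derivatives of f(x) = 8*exp(3*x/4):
  f'(x)  = 6*exp(3*x/4)
  f''(x) = 9*exp(3*x/4)/2
Substitute x = B_t and multiply the f'' term by 1/2:
  drift     = (1/2) * (9*exp(3*x/4)/2) evaluated at B_t = 9*exp(3*B_t/4)/4
  diffusion = (6*exp(3*x/4)) evaluated at B_t = 6*exp(3*B_t/4)
Therefore d(8*exp(3*B_t/4)) = (9*exp(3*B_t/4)/4) dt + (6*exp(3*B_t/4)) dB_t.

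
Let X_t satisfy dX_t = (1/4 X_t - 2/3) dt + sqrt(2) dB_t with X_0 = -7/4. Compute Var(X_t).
Var(X_t) = 4*exp(t/2) - 4

The variance V(t) = Var(X_t) satisfies V'(t) = 2 a V(t) + c^2 with V(0) = 0 (drift coefficient is linear in X, diffusion is constant). With a = 1/4, c = sqrt(2), the solution is
  V(t) = (c^2 / (2 a)) * (exp(2 a t) - 1)
       = (sqrt(2)^2 / (2*(1/4))) * (exp((1/2) t) - 1)
       = 4*exp(t/2) - 4.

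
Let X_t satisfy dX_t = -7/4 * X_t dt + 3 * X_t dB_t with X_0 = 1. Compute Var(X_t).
Var(X_t) = (exp(9*t) - 1)*exp(-7*t/2)

For GBM dX = mu X dt + sigma X dB with X_0 = x_0, apply Itô to Y = log X: dY = (mu - sigma^2/2) dt + sigma dB, so Y_t = log(x_0) + (mu - sigma^2/2) t + sigma B_t and hence X_t = x_0 * exp((mu - sigma^2/2) t + sigma B_t).
With mu = -7/4, sigma = 3, x_0 = 1, this gives:
  X_t = 1 * exp((-25/4) * t + (3) * B_t).
Since sigma*B_t ~ Normal(0, sigma^2 t), E[exp(sigma*B_t)] = exp(sigma^2 t / 2); so E[X_t] = x_0 * exp((mu - sigma^2/2) t) * exp(sigma^2 t / 2) = x_0 * exp(mu t) = exp(-7*t/4).
Var(X_t) = E[X_t^2] - (E[X_t])^2 = x_0^2 * exp(2 mu t) * (exp(sigma^2 t) - 1) = (exp(9*t) - 1)*exp(-7*t/2).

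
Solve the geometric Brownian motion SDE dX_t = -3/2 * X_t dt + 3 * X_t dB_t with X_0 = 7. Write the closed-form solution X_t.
X_t = 7 * exp((-6) * t + (3) * B_t)

For GBM dX = mu X dt + sigma X dB with X_0 = x_0, apply Itô to Y = log X: dY = (mu - sigma^2/2) dt + sigma dB, so Y_t = log(x_0) + (mu - sigma^2/2) t + sigma B_t and hence X_t = x_0 * exp((mu - sigma^2/2) t + sigma B_t).
With mu = -3/2, sigma = 3, x_0 = 7, this gives:
  X_t = 7 * exp((-6) * t + (3) * B_t).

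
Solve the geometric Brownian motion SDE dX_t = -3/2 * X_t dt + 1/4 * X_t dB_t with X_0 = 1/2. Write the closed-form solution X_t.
X_t = 1/2 * exp((-49/32) * t + (1/4) * B_t)

For GBM dX = mu X dt + sigma X dB with X_0 = x_0, apply Itô to Y = log X: dY = (mu - sigma^2/2) dt + sigma dB, so Y_t = log(x_0) + (mu - sigma^2/2) t + sigma B_t and hence X_t = x_0 * exp((mu - sigma^2/2) t + sigma B_t).
With mu = -3/2, sigma = 1/4, x_0 = 1/2, this gives:
  X_t = 1/2 * exp((-49/32) * t + (1/4) * B_t).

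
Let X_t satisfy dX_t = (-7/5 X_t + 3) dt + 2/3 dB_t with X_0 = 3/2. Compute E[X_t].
E[X_t] = 15/7 - 9*exp(-7*t/5)/14

Taking expectations and using E[dB_t] = 0, the mean m(t) = E[X_t] satisfies the ODE m'(t) = a m(t) + b with m(0) = x_0. With a = -7/5, b = 3, x_0 = 3/2, the solution is
  m(t) = x_0 * exp(a t) + (b/a) * (exp(a t) - 1)
       = (3/2) * exp((-7/5) t) + (3/(-7/5)) * (exp((-7/5) t) - 1)
       = 15/7 - 9*exp(-7*t/5)/14.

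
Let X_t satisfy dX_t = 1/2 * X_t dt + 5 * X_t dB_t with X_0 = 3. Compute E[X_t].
E[X_t] = 3*exp(t/2)

For GBM dX = mu X dt + sigma X dB with X_0 = x_0, apply Itô to Y = log X: dY = (mu - sigma^2/2) dt + sigma dB, so Y_t = log(x_0) + (mu - sigma^2/2) t + sigma B_t and hence X_t = x_0 * exp((mu - sigma^2/2) t + sigma B_t).
With mu = 1/2, sigma = 5, x_0 = 3, this gives:
  X_t = 3 * exp((-12) * t + (5) * B_t).
Since sigma*B_t ~ Normal(0, sigma^2 t), E[exp(sigma*B_t)] = exp(sigma^2 t / 2); so E[X_t] = x_0 * exp((mu - sigma^2/2) t) * exp(sigma^2 t / 2) = x_0 * exp(mu t) = 3*exp(t/2).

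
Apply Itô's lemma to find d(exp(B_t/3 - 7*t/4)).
d(exp(B_t/3 - 7*t/4)) = (-61*exp(B_t/3 - 7*t/4)/36) dt + (exp(B_t/3 - 7*t/4)/3) dB_t

Itô's formula for f(t, x): d f(t, B_t) = (f_t + (1/2) f_xx) dt + f_x dB_t. Compute partials of f(t, x) = exp(-7*t/4 + x/3):
  f_t(t,x)  = -7*exp(-7*t/4 + x/3)/4
  f_x(t,x)  = exp(-7*t/4 + x/3)/3
  f_xx(t,x) = exp(-7*t/4 + x/3)/9
Assemble drift = f_t + (1/2) f_xx = -61*exp(-7*t/4 + x/3)/36 and diffusion = f_x = exp(-7*t/4 + x/3)/3. Substituting x = B_t:
  d(exp(B_t/3 - 7*t/4)) = (-61*exp(B_t/3 - 7*t/4)/36) dt + (exp(B_t/3 - 7*t/4)/3) dB_t.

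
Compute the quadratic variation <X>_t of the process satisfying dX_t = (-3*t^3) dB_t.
<X>_t = 9*t^7/7

For an Itô process dX_t = a(t) dt + b(t) dB_t, the quadratic variation is <X>_t = int_0^t b(s)^2 ds (the drift term does not contribute). Here b(s) = -3*s^3, so
  b(s)^2 = 9*s^6.
Integrating from 0 to t:
  <X>_t = int_0^t (9*s^6) ds = 9*t^7/7.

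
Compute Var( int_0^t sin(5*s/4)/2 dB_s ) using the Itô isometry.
Var = t/8 - sin(5*t/2)/20

The Itô integral of a deterministic integrand f(s) has mean 0 because each increment f(s) * (B_{s+ds} - B_s) has mean 0. By the Itô isometry:
  Var( int_0^t f(s) dB_s ) = E[ (int_0^t f(s) dB_s)^2 ] = int_0^t f(s)^2 ds.
Here f(s) = sin(5*s/4)/2, so f(s)^2 = sin(5*s/4)^2/4. Integrate:
  int_0^t (sin(5*s/4)^2/4) ds = t/8 - sin(5*t/2)/20.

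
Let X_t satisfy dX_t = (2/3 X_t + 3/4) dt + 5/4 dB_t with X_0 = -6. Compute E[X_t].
E[X_t] = -39*exp(2*t/3)/8 - 9/8

Taking expectations and using E[dB_t] = 0, the mean m(t) = E[X_t] satisfies the ODE m'(t) = a m(t) + b with m(0) = x_0. With a = 2/3, b = 3/4, x_0 = -6, the solution is
  m(t) = x_0 * exp(a t) + (b/a) * (exp(a t) - 1)
       = (-6) * exp((2/3) t) + ((3/4)/(2/3)) * (exp((2/3) t) - 1)
       = -39*exp(2*t/3)/8 - 9/8.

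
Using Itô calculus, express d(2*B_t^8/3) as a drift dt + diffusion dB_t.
d(2*B_t^8/3) = (56*B_t^6/3) dt + (16*B_t^7/3) dB_t

Itô's formula for f(B_t) gives d f(B_t) = f'(B_t) dB_t + (1/2) f''(B_t) dt. Compute derivatives of f(x) = 2*x^8/3:
  f'(x)  = 16*x^7/3
  f''(x) = 112*x^6/3
Substitute x = B_t and multiply the f'' term by 1/2:
  drift     = (1/2) * (112*x^6/3) evaluated at B_t = 56*B_t^6/3
  diffusion = (16*x^7/3) evaluated at B_t = 16*B_t^7/3
Therefore d(2*B_t^8/3) = (56*B_t^6/3) dt + (16*B_t^7/3) dB_t.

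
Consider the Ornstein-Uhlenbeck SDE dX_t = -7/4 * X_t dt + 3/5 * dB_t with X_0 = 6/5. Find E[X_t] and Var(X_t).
E[X_t] = 6*exp(-7*t/4)/5; Var(X_t) = 18/175 - 18*exp(-7*t/2)/175

The OU SDE dX = -theta X dt + sigma dB admits the integrating factor exp(theta t): d(exp(theta t) X_t) = sigma exp(theta t) dB_t. Integrating from 0 to t:
  X_t = x_0 * exp(-theta t) + sigma * int_0^t exp(-theta (t-s)) dB_s.
The Itô integral has mean 0 and (by the Itô isometry) variance sigma^2 * int_0^t exp(-2 theta (t - s)) ds = sigma^2 * (1 - exp(-2 theta t)) / (2 theta).
With theta = 7/4, sigma = 3/5, x_0 = 6/5:
  E[X_t] = 6/5 * exp(-7/4 t) = 6*exp(-7*t/4)/5
  Var(X_t) = (3/5)^2 * (1 - exp(-2*7/4 t)) / (2 * 7/4) = 18/175 - 18*exp(-7*t/2)/175.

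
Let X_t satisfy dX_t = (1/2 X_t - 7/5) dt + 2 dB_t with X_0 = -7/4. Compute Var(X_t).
Var(X_t) = 4*exp(t) - 4

The variance V(t) = Var(X_t) satisfies V'(t) = 2 a V(t) + c^2 with V(0) = 0 (drift coefficient is linear in X, diffusion is constant). With a = 1/2, c = 2, the solution is
  V(t) = (c^2 / (2 a)) * (exp(2 a t) - 1)
       = (2^2 / (2*(1/2))) * (exp(1 t) - 1)
       = 4*exp(t) - 4.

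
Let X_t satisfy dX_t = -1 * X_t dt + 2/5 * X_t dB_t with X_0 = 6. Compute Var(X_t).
Var(X_t) = (36*exp(4*t/25) - 36)*exp(-2*t)

For GBM dX = mu X dt + sigma X dB with X_0 = x_0, apply Itô to Y = log X: dY = (mu - sigma^2/2) dt + sigma dB, so Y_t = log(x_0) + (mu - sigma^2/2) t + sigma B_t and hence X_t = x_0 * exp((mu - sigma^2/2) t + sigma B_t).
With mu = -1, sigma = 2/5, x_0 = 6, this gives:
  X_t = 6 * exp((-27/25) * t + (2/5) * B_t).
Since sigma*B_t ~ Normal(0, sigma^2 t), E[exp(sigma*B_t)] = exp(sigma^2 t / 2); so E[X_t] = x_0 * exp((mu - sigma^2/2) t) * exp(sigma^2 t / 2) = x_0 * exp(mu t) = 6*exp(-t).
Var(X_t) = E[X_t^2] - (E[X_t])^2 = x_0^2 * exp(2 mu t) * (exp(sigma^2 t) - 1) = (36*exp(4*t/25) - 36)*exp(-2*t).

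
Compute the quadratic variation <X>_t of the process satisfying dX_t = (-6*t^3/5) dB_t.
<X>_t = 36*t^7/175

For an Itô process dX_t = a(t) dt + b(t) dB_t, the quadratic variation is <X>_t = int_0^t b(s)^2 ds (the drift term does not contribute). Here b(s) = -6*s^3/5, so
  b(s)^2 = 36*s^6/25.
Integrating from 0 to t:
  <X>_t = int_0^t (36*s^6/25) ds = 36*t^7/175.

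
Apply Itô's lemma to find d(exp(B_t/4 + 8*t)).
d(exp(B_t/4 + 8*t)) = (257*exp(B_t/4 + 8*t)/32) dt + (exp(B_t/4 + 8*t)/4) dB_t

Itô's formula for f(t, x): d f(t, B_t) = (f_t + (1/2) f_xx) dt + f_x dB_t. Compute partials of f(t, x) = exp(8*t + x/4):
  f_t(t,x)  = 8*exp(8*t + x/4)
  f_x(t,x)  = exp(8*t + x/4)/4
  f_xx(t,x) = exp(8*t + x/4)/16
Assemble drift = f_t + (1/2) f_xx = 257*exp(8*t + x/4)/32 and diffusion = f_x = exp(8*t + x/4)/4. Substituting x = B_t:
  d(exp(B_t/4 + 8*t)) = (257*exp(B_t/4 + 8*t)/32) dt + (exp(B_t/4 + 8*t)/4) dB_t.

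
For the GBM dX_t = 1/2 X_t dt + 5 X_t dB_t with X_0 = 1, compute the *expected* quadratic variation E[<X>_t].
E[<X>_t] = 25*exp(26*t)/26 - 25/26

<X>_t = int_0^t (5 * X_s)^2 ds. Taking expectation inside the integral: E[<X>_t] = 5^2 * int_0^t E[X_s^2] ds. For GBM, E[X_s^2] = x_0^2 * exp((2 mu + sigma^2) s). Integrating:
  E[<X>_t] = 5^2 * 1^2 * (exp((2*(1/2) + 5^2) t) - 1) / (2*(1/2) + 5^2)
           = 5^2 * 1^2 * (exp(26 t) - 1) / 26 = 25*exp(26*t)/26 - 25/26.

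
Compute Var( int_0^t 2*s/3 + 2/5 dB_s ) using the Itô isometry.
Var = 4*t*(25*t^2 + 45*t + 27)/675

The Itô integral of a deterministic integrand f(s) has mean 0 because each increment f(s) * (B_{s+ds} - B_s) has mean 0. By the Itô isometry:
  Var( int_0^t f(s) dB_s ) = E[ (int_0^t f(s) dB_s)^2 ] = int_0^t f(s)^2 ds.
Here f(s) = 2*s/3 + 2/5, so f(s)^2 = 4*(5*s + 3)^2/225. Integrate:
  int_0^t (4*(5*s + 3)^2/225) ds = 4*t*(25*t^2 + 45*t + 27)/675.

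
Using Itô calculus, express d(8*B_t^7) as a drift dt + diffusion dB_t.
d(8*B_t^7) = (168*B_t^5) dt + (56*B_t^6) dB_t

Itô's formula for f(B_t) gives d f(B_t) = f'(B_t) dB_t + (1/2) f''(B_t) dt. Compute derivatives of f(x) = 8*x^7:
  f'(x)  = 56*x^6
  f''(x) = 336*x^5
Substitute x = B_t and multiply the f'' term by 1/2:
  drift     = (1/2) * (336*x^5) evaluated at B_t = 168*B_t^5
  diffusion = (56*x^6) evaluated at B_t = 56*B_t^6
Therefore d(8*B_t^7) = (168*B_t^5) dt + (56*B_t^6) dB_t.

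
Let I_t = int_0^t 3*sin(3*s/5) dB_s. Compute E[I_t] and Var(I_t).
E[I_t] = 0; Var(I_t) = 9*t/2 - 15*sin(6*t/5)/4

The Itô integral of a deterministic integrand f(s) has mean 0 because each increment f(s) * (B_{s+ds} - B_s) has mean 0. By the Itô isometry:
  Var( int_0^t f(s) dB_s ) = E[ (int_0^t f(s) dB_s)^2 ] = int_0^t f(s)^2 ds.
Here f(s) = 3*sin(3*s/5), so f(s)^2 = 9*sin(3*s/5)^2. Integrate:
  int_0^t (9*sin(3*s/5)^2) ds = 9*t/2 - 15*sin(6*t/5)/4.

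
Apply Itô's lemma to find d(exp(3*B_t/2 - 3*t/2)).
d(exp(3*B_t/2 - 3*t/2)) = (-3*exp(3*B_t/2 - 3*t/2)/8) dt + (3*exp(3*B_t/2 - 3*t/2)/2) dB_t

Itô's formula for f(t, x): d f(t, B_t) = (f_t + (1/2) f_xx) dt + f_x dB_t. Compute partials of f(t, x) = exp(-3*t/2 + 3*x/2):
  f_t(t,x)  = -3*exp(-3*t/2 + 3*x/2)/2
  f_x(t,x)  = 3*exp(-3*t/2 + 3*x/2)/2
  f_xx(t,x) = 9*exp(-3*t/2 + 3*x/2)/4
Assemble drift = f_t + (1/2) f_xx = -3*exp(-3*t/2 + 3*x/2)/8 and diffusion = f_x = 3*exp(-3*t/2 + 3*x/2)/2. Substituting x = B_t:
  d(exp(3*B_t/2 - 3*t/2)) = (-3*exp(3*B_t/2 - 3*t/2)/8) dt + (3*exp(3*B_t/2 - 3*t/2)/2) dB_t.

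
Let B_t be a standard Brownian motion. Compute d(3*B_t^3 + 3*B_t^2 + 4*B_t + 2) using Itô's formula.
d(3*B_t^3 + 3*B_t^2 + 4*B_t + 2) = (9*B_t + 3) dt + (9*B_t^2 + 6*B_t + 4) dB_t

Itô's formula for f(B_t) gives d f(B_t) = f'(B_t) dB_t + (1/2) f''(B_t) dt. Compute derivatives of f(x) = 3*x^3 + 3*x^2 + 4*x + 2:
  f'(x)  = 9*x^2 + 6*x + 4
  f''(x) = 18*x + 6
Substitute x = B_t and multiply the f'' term by 1/2:
  drift     = (1/2) * (18*x + 6) evaluated at B_t = 9*B_t + 3
  diffusion = (9*x^2 + 6*x + 4) evaluated at B_t = 9*B_t^2 + 6*B_t + 4
Therefore d(3*B_t^3 + 3*B_t^2 + 4*B_t + 2) = (9*B_t + 3) dt + (9*B_t^2 + 6*B_t + 4) dB_t.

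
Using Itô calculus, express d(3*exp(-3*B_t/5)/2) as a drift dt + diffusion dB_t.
d(3*exp(-3*B_t/5)/2) = (27*exp(-3*B_t/5)/100) dt + (-9*exp(-3*B_t/5)/10) dB_t

Itô's formula for f(B_t) gives d f(B_t) = f'(B_t) dB_t + (1/2) f''(B_t) dt. Compute derivatives of f(x) = 3*exp(-3*x/5)/2:
  f'(x)  = -9*exp(-3*x/5)/10
  f''(x) = 27*exp(-3*x/5)/50
Substitute x = B_t and multiply the f'' term by 1/2:
  drift     = (1/2) * (27*exp(-3*x/5)/50) evaluated at B_t = 27*exp(-3*B_t/5)/100
  diffusion = (-9*exp(-3*x/5)/10) evaluated at B_t = -9*exp(-3*B_t/5)/10
Therefore d(3*exp(-3*B_t/5)/2) = (27*exp(-3*B_t/5)/100) dt + (-9*exp(-3*B_t/5)/10) dB_t.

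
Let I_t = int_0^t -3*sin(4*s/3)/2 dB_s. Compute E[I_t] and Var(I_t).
E[I_t] = 0; Var(I_t) = 9*t/8 - 27*sin(4*t/3)*cos(4*t/3)/32

The Itô integral of a deterministic integrand f(s) has mean 0 because each increment f(s) * (B_{s+ds} - B_s) has mean 0. By the Itô isometry:
  Var( int_0^t f(s) dB_s ) = E[ (int_0^t f(s) dB_s)^2 ] = int_0^t f(s)^2 ds.
Here f(s) = -3*sin(4*s/3)/2, so f(s)^2 = 9*sin(4*s/3)^2/4. Integrate:
  int_0^t (9*sin(4*s/3)^2/4) ds = 9*t/8 - 27*sin(4*t/3)*cos(4*t/3)/32.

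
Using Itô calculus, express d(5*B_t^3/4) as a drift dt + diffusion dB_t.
d(5*B_t^3/4) = (15*B_t/4) dt + (15*B_t^2/4) dB_t

Itô's formula for f(B_t) gives d f(B_t) = f'(B_t) dB_t + (1/2) f''(B_t) dt. Compute derivatives of f(x) = 5*x^3/4:
  f'(x)  = 15*x^2/4
  f''(x) = 15*x/2
Substitute x = B_t and multiply the f'' term by 1/2:
  drift     = (1/2) * (15*x/2) evaluated at B_t = 15*B_t/4
  diffusion = (15*x^2/4) evaluated at B_t = 15*B_t^2/4
Therefore d(5*B_t^3/4) = (15*B_t/4) dt + (15*B_t^2/4) dB_t.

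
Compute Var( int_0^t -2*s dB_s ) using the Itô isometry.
Var = 4*t^3/3

The Itô integral of a deterministic integrand f(s) has mean 0 because each increment f(s) * (B_{s+ds} - B_s) has mean 0. By the Itô isometry:
  Var( int_0^t f(s) dB_s ) = E[ (int_0^t f(s) dB_s)^2 ] = int_0^t f(s)^2 ds.
Here f(s) = -2*s, so f(s)^2 = 4*s^2. Integrate:
  int_0^t (4*s^2) ds = 4*t^3/3.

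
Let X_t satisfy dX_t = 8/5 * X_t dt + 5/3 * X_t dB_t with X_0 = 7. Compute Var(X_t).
Var(X_t) = 49*(exp(25*t/9) - 1)*exp(16*t/5)

For GBM dX = mu X dt + sigma X dB with X_0 = x_0, apply Itô to Y = log X: dY = (mu - sigma^2/2) dt + sigma dB, so Y_t = log(x_0) + (mu - sigma^2/2) t + sigma B_t and hence X_t = x_0 * exp((mu - sigma^2/2) t + sigma B_t).
With mu = 8/5, sigma = 5/3, x_0 = 7, this gives:
  X_t = 7 * exp((19/90) * t + (5/3) * B_t).
Since sigma*B_t ~ Normal(0, sigma^2 t), E[exp(sigma*B_t)] = exp(sigma^2 t / 2); so E[X_t] = x_0 * exp((mu - sigma^2/2) t) * exp(sigma^2 t / 2) = x_0 * exp(mu t) = 7*exp(8*t/5).
Var(X_t) = E[X_t^2] - (E[X_t])^2 = x_0^2 * exp(2 mu t) * (exp(sigma^2 t) - 1) = 49*(exp(25*t/9) - 1)*exp(16*t/5).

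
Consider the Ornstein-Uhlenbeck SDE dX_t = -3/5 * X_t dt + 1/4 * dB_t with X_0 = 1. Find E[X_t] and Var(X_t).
E[X_t] = exp(-3*t/5); Var(X_t) = 5/96 - 5*exp(-6*t/5)/96

The OU SDE dX = -theta X dt + sigma dB admits the integrating factor exp(theta t): d(exp(theta t) X_t) = sigma exp(theta t) dB_t. Integrating from 0 to t:
  X_t = x_0 * exp(-theta t) + sigma * int_0^t exp(-theta (t-s)) dB_s.
The Itô integral has mean 0 and (by the Itô isometry) variance sigma^2 * int_0^t exp(-2 theta (t - s)) ds = sigma^2 * (1 - exp(-2 theta t)) / (2 theta).
With theta = 3/5, sigma = 1/4, x_0 = 1:
  E[X_t] = 1 * exp(-3/5 t) = exp(-3*t/5)
  Var(X_t) = (1/4)^2 * (1 - exp(-2*3/5 t)) / (2 * 3/5) = 5/96 - 5*exp(-6*t/5)/96.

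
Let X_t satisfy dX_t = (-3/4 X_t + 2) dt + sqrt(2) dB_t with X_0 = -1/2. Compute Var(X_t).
Var(X_t) = 4/3 - 4*exp(-3*t/2)/3

The variance V(t) = Var(X_t) satisfies V'(t) = 2 a V(t) + c^2 with V(0) = 0 (drift coefficient is linear in X, diffusion is constant). With a = -3/4, c = sqrt(2), the solution is
  V(t) = (c^2 / (2 a)) * (exp(2 a t) - 1)
       = (sqrt(2)^2 / (2*(-3/4))) * (exp((-3/2) t) - 1)
       = 4/3 - 4*exp(-3*t/2)/3.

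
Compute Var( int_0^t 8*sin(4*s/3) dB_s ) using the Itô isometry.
Var = 32*t - 24*sin(4*t/3)*cos(4*t/3)

The Itô integral of a deterministic integrand f(s) has mean 0 because each increment f(s) * (B_{s+ds} - B_s) has mean 0. By the Itô isometry:
  Var( int_0^t f(s) dB_s ) = E[ (int_0^t f(s) dB_s)^2 ] = int_0^t f(s)^2 ds.
Here f(s) = 8*sin(4*s/3), so f(s)^2 = 64*sin(4*s/3)^2. Integrate:
  int_0^t (64*sin(4*s/3)^2) ds = 32*t - 24*sin(4*t/3)*cos(4*t/3).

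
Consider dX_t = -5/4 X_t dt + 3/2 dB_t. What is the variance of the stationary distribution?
lim Var(X_t) = 9/10

The OU SDE dX = -theta X dt + sigma dB admits the integrating factor exp(theta t): d(exp(theta t) X_t) = sigma exp(theta t) dB_t. Integrating from 0 to t gives X_t = x_0 * exp(-theta t) + sigma * int_0^t exp(-theta (t-s)) dB_s for any initial x_0. The Itô integral has variance (by the Itô isometry) sigma^2 * int_0^t exp(-2 theta (t - s)) ds = sigma^2 * (1 - exp(-2 theta t)) / (2 theta), independent of x_0.
With theta = 5/4, sigma = 3/2:
  Var(X_t) = (3/2)^2 * (1 - exp(-2*5/4 t)) / (2 * 5/4) = 9/10 - 9*exp(-5*t/2)/10.
As t -> infinity, exp(-2*5/4 t) -> 0, so the stationary variance is sigma^2 / (2 theta) = 9/10.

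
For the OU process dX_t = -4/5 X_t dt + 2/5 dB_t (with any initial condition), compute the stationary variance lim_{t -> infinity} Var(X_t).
lim Var(X_t) = 1/10

The OU SDE dX = -theta X dt + sigma dB admits the integrating factor exp(theta t): d(exp(theta t) X_t) = sigma exp(theta t) dB_t. Integrating from 0 to t gives X_t = x_0 * exp(-theta t) + sigma * int_0^t exp(-theta (t-s)) dB_s for any initial x_0. The Itô integral has variance (by the Itô isometry) sigma^2 * int_0^t exp(-2 theta (t - s)) ds = sigma^2 * (1 - exp(-2 theta t)) / (2 theta), independent of x_0.
With theta = 4/5, sigma = 2/5:
  Var(X_t) = (2/5)^2 * (1 - exp(-2*4/5 t)) / (2 * 4/5) = 1/10 - exp(-8*t/5)/10.
As t -> infinity, exp(-2*4/5 t) -> 0, so the stationary variance is sigma^2 / (2 theta) = 1/10.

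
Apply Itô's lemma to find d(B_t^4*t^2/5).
d(B_t^4*t^2/5) = (2*B_t^2*t*(B_t^2 + 3*t)/5) dt + (4*B_t^3*t^2/5) dB_t

Itô's formula for f(t, x): d f(t, B_t) = (f_t + (1/2) f_xx) dt + f_x dB_t. Compute partials of f(t, x) = t^2*x^4/5:
  f_t(t,x)  = 2*t*x^4/5
  f_x(t,x)  = 4*t^2*x^3/5
  f_xx(t,x) = 12*t^2*x^2/5
Assemble drift = f_t + (1/2) f_xx = 2*t*x^2*(3*t + x^2)/5 and diffusion = f_x = 4*t^2*x^3/5. Substituting x = B_t:
  d(B_t^4*t^2/5) = (2*B_t^2*t*(B_t^2 + 3*t)/5) dt + (4*B_t^3*t^2/5) dB_t.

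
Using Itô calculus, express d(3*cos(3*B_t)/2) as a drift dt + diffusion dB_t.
d(3*cos(3*B_t)/2) = (-27*cos(3*B_t)/4) dt + (-9*sin(3*B_t)/2) dB_t

Itô's formula for f(B_t) gives d f(B_t) = f'(B_t) dB_t + (1/2) f''(B_t) dt. Compute derivatives of f(x) = 3*cos(3*x)/2:
  f'(x)  = -9*sin(3*x)/2
  f''(x) = -27*cos(3*x)/2
Substitute x = B_t and multiply the f'' term by 1/2:
  drift     = (1/2) * (-27*cos(3*x)/2) evaluated at B_t = -27*cos(3*B_t)/4
  diffusion = (-9*sin(3*x)/2) evaluated at B_t = -9*sin(3*B_t)/2
Therefore d(3*cos(3*B_t)/2) = (-27*cos(3*B_t)/4) dt + (-9*sin(3*B_t)/2) dB_t.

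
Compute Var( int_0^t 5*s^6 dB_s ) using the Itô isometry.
Var = 25*t^13/13

The Itô integral of a deterministic integrand f(s) has mean 0 because each increment f(s) * (B_{s+ds} - B_s) has mean 0. By the Itô isometry:
  Var( int_0^t f(s) dB_s ) = E[ (int_0^t f(s) dB_s)^2 ] = int_0^t f(s)^2 ds.
Here f(s) = 5*s^6, so f(s)^2 = 25*s^12. Integrate:
  int_0^t (25*s^12) ds = 25*t^13/13.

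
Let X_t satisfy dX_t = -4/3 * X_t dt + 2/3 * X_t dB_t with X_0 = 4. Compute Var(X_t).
Var(X_t) = (16*exp(4*t/9) - 16)*exp(-8*t/3)

For GBM dX = mu X dt + sigma X dB with X_0 = x_0, apply Itô to Y = log X: dY = (mu - sigma^2/2) dt + sigma dB, so Y_t = log(x_0) + (mu - sigma^2/2) t + sigma B_t and hence X_t = x_0 * exp((mu - sigma^2/2) t + sigma B_t).
With mu = -4/3, sigma = 2/3, x_0 = 4, this gives:
  X_t = 4 * exp((-14/9) * t + (2/3) * B_t).
Since sigma*B_t ~ Normal(0, sigma^2 t), E[exp(sigma*B_t)] = exp(sigma^2 t / 2); so E[X_t] = x_0 * exp((mu - sigma^2/2) t) * exp(sigma^2 t / 2) = x_0 * exp(mu t) = 4*exp(-4*t/3).
Var(X_t) = E[X_t^2] - (E[X_t])^2 = x_0^2 * exp(2 mu t) * (exp(sigma^2 t) - 1) = (16*exp(4*t/9) - 16)*exp(-8*t/3).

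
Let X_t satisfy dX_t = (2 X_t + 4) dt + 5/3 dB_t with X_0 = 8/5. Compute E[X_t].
E[X_t] = 18*exp(2*t)/5 - 2

Taking expectations and using E[dB_t] = 0, the mean m(t) = E[X_t] satisfies the ODE m'(t) = a m(t) + b with m(0) = x_0. With a = 2, b = 4, x_0 = 8/5, the solution is
  m(t) = x_0 * exp(a t) + (b/a) * (exp(a t) - 1)
       = (8/5) * exp(2 t) + (4/2) * (exp(2 t) - 1)
       = 18*exp(2*t)/5 - 2.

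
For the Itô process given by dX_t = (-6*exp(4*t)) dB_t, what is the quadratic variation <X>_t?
<X>_t = 9*exp(8*t)/2 - 9/2

For an Itô process dX_t = a(t) dt + b(t) dB_t, the quadratic variation is <X>_t = int_0^t b(s)^2 ds (the drift term does not contribute). Here b(s) = -6*exp(4*s), so
  b(s)^2 = 36*exp(8*s).
Integrating from 0 to t:
  <X>_t = int_0^t (36*exp(8*s)) ds = 9*exp(8*t)/2 - 9/2.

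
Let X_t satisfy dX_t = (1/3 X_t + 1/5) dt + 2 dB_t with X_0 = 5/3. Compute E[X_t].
E[X_t] = 34*exp(t/3)/15 - 3/5

Taking expectations and using E[dB_t] = 0, the mean m(t) = E[X_t] satisfies the ODE m'(t) = a m(t) + b with m(0) = x_0. With a = 1/3, b = 1/5, x_0 = 5/3, the solution is
  m(t) = x_0 * exp(a t) + (b/a) * (exp(a t) - 1)
       = (5/3) * exp((1/3) t) + ((1/5)/(1/3)) * (exp((1/3) t) - 1)
       = 34*exp(t/3)/15 - 3/5.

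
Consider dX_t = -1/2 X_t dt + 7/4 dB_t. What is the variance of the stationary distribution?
lim Var(X_t) = 49/16

The OU SDE dX = -theta X dt + sigma dB admits the integrating factor exp(theta t): d(exp(theta t) X_t) = sigma exp(theta t) dB_t. Integrating from 0 to t gives X_t = x_0 * exp(-theta t) + sigma * int_0^t exp(-theta (t-s)) dB_s for any initial x_0. The Itô integral has variance (by the Itô isometry) sigma^2 * int_0^t exp(-2 theta (t - s)) ds = sigma^2 * (1 - exp(-2 theta t)) / (2 theta), independent of x_0.
With theta = 1/2, sigma = 7/4:
  Var(X_t) = (7/4)^2 * (1 - exp(-2*1/2 t)) / (2 * 1/2) = 49/16 - 49*exp(-t)/16.
As t -> infinity, exp(-2*1/2 t) -> 0, so the stationary variance is sigma^2 / (2 theta) = 49/16.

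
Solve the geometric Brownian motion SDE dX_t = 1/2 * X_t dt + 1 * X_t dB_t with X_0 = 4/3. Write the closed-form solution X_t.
X_t = 4/3 * exp((0) * t + (1) * B_t)

For GBM dX = mu X dt + sigma X dB with X_0 = x_0, apply Itô to Y = log X: dY = (mu - sigma^2/2) dt + sigma dB, so Y_t = log(x_0) + (mu - sigma^2/2) t + sigma B_t and hence X_t = x_0 * exp((mu - sigma^2/2) t + sigma B_t).
With mu = 1/2, sigma = 1, x_0 = 4/3, this gives:
  X_t = 4/3 * exp((0) * t + (1) * B_t).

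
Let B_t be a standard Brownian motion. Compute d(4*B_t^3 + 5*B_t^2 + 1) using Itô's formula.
d(4*B_t^3 + 5*B_t^2 + 1) = (12*B_t + 5) dt + (2*B_t*(6*B_t + 5)) dB_t

Itô's formula for f(B_t) gives d f(B_t) = f'(B_t) dB_t + (1/2) f''(B_t) dt. Compute derivatives of f(x) = 4*x^3 + 5*x^2 + 1:
  f'(x)  = 2*x*(6*x + 5)
  f''(x) = 24*x + 10
Substitute x = B_t and multiply the f'' term by 1/2:
  drift     = (1/2) * (24*x + 10) evaluated at B_t = 12*B_t + 5
  diffusion = (2*x*(6*x + 5)) evaluated at B_t = 2*B_t*(6*B_t + 5)
Therefore d(4*B_t^3 + 5*B_t^2 + 1) = (12*B_t + 5) dt + (2*B_t*(6*B_t + 5)) dB_t.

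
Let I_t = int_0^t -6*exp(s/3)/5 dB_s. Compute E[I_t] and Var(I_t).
E[I_t] = 0; Var(I_t) = 54*exp(2*t/3)/25 - 54/25

The Itô integral of a deterministic integrand f(s) has mean 0 because each increment f(s) * (B_{s+ds} - B_s) has mean 0. By the Itô isometry:
  Var( int_0^t f(s) dB_s ) = E[ (int_0^t f(s) dB_s)^2 ] = int_0^t f(s)^2 ds.
Here f(s) = -6*exp(s/3)/5, so f(s)^2 = 36*exp(2*s/3)/25. Integrate:
  int_0^t (36*exp(2*s/3)/25) ds = 54*exp(2*t/3)/25 - 54/25.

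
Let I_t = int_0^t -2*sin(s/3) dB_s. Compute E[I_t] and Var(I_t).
E[I_t] = 0; Var(I_t) = 2*t - 3*sin(2*t/3)

The Itô integral of a deterministic integrand f(s) has mean 0 because each increment f(s) * (B_{s+ds} - B_s) has mean 0. By the Itô isometry:
  Var( int_0^t f(s) dB_s ) = E[ (int_0^t f(s) dB_s)^2 ] = int_0^t f(s)^2 ds.
Here f(s) = -2*sin(s/3), so f(s)^2 = 4*sin(s/3)^2. Integrate:
  int_0^t (4*sin(s/3)^2) ds = 2*t - 3*sin(2*t/3).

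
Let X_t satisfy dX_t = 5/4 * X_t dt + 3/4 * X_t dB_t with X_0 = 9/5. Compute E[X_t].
E[X_t] = 9*exp(5*t/4)/5

For GBM dX = mu X dt + sigma X dB with X_0 = x_0, apply Itô to Y = log X: dY = (mu - sigma^2/2) dt + sigma dB, so Y_t = log(x_0) + (mu - sigma^2/2) t + sigma B_t and hence X_t = x_0 * exp((mu - sigma^2/2) t + sigma B_t).
With mu = 5/4, sigma = 3/4, x_0 = 9/5, this gives:
  X_t = 9/5 * exp((31/32) * t + (3/4) * B_t).
Since sigma*B_t ~ Normal(0, sigma^2 t), E[exp(sigma*B_t)] = exp(sigma^2 t / 2); so E[X_t] = x_0 * exp((mu - sigma^2/2) t) * exp(sigma^2 t / 2) = x_0 * exp(mu t) = 9*exp(5*t/4)/5.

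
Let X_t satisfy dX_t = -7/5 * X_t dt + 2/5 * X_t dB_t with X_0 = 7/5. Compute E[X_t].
E[X_t] = 7*exp(-7*t/5)/5

For GBM dX = mu X dt + sigma X dB with X_0 = x_0, apply Itô to Y = log X: dY = (mu - sigma^2/2) dt + sigma dB, so Y_t = log(x_0) + (mu - sigma^2/2) t + sigma B_t and hence X_t = x_0 * exp((mu - sigma^2/2) t + sigma B_t).
With mu = -7/5, sigma = 2/5, x_0 = 7/5, this gives:
  X_t = 7/5 * exp((-37/25) * t + (2/5) * B_t).
Since sigma*B_t ~ Normal(0, sigma^2 t), E[exp(sigma*B_t)] = exp(sigma^2 t / 2); so E[X_t] = x_0 * exp((mu - sigma^2/2) t) * exp(sigma^2 t / 2) = x_0 * exp(mu t) = 7*exp(-7*t/5)/5.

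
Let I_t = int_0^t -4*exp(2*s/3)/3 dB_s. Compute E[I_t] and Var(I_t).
E[I_t] = 0; Var(I_t) = 4*exp(4*t/3)/3 - 4/3

The Itô integral of a deterministic integrand f(s) has mean 0 because each increment f(s) * (B_{s+ds} - B_s) has mean 0. By the Itô isometry:
  Var( int_0^t f(s) dB_s ) = E[ (int_0^t f(s) dB_s)^2 ] = int_0^t f(s)^2 ds.
Here f(s) = -4*exp(2*s/3)/3, so f(s)^2 = 16*exp(4*s/3)/9. Integrate:
  int_0^t (16*exp(4*s/3)/9) ds = 4*exp(4*t/3)/3 - 4/3.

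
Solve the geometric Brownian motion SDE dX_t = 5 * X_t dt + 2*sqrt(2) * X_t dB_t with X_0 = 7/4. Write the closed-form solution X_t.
X_t = 7/4 * exp((1) * t + (2*sqrt(2)) * B_t)

For GBM dX = mu X dt + sigma X dB with X_0 = x_0, apply Itô to Y = log X: dY = (mu - sigma^2/2) dt + sigma dB, so Y_t = log(x_0) + (mu - sigma^2/2) t + sigma B_t and hence X_t = x_0 * exp((mu - sigma^2/2) t + sigma B_t).
With mu = 5, sigma = 2*sqrt(2), x_0 = 7/4, this gives:
  X_t = 7/4 * exp((1) * t + (2*sqrt(2)) * B_t).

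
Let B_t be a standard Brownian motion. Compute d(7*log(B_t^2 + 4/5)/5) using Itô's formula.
d(7*log(B_t^2 + 4/5)/5) = (7*(4 - 5*B_t^2)/(5*B_t^2 + 4)^2) dt + (14*B_t/(5*B_t^2 + 4)) dB_t

Itô's formula for f(B_t) gives d f(B_t) = f'(B_t) dB_t + (1/2) f''(B_t) dt. Compute derivatives of f(x) = 7*log(x^2 + 4/5)/5:
  f'(x)  = 14*x/(5*x^2 + 4)
  f''(x) = 14*(4 - 5*x^2)/(5*x^2 + 4)^2
Substitute x = B_t and multiply the f'' term by 1/2:
  drift     = (1/2) * (14*(4 - 5*x^2)/(5*x^2 + 4)^2) evaluated at B_t = 7*(4 - 5*B_t^2)/(5*B_t^2 + 4)^2
  diffusion = (14*x/(5*x^2 + 4)) evaluated at B_t = 14*B_t/(5*B_t^2 + 4)
Therefore d(7*log(B_t^2 + 4/5)/5) = (7*(4 - 5*B_t^2)/(5*B_t^2 + 4)^2) dt + (14*B_t/(5*B_t^2 + 4)) dB_t.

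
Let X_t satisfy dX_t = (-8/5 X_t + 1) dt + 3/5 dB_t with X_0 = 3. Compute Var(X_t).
Var(X_t) = 9/80 - 9*exp(-16*t/5)/80

The variance V(t) = Var(X_t) satisfies V'(t) = 2 a V(t) + c^2 with V(0) = 0 (drift coefficient is linear in X, diffusion is constant). With a = -8/5, c = 3/5, the solution is
  V(t) = (c^2 / (2 a)) * (exp(2 a t) - 1)
       = ((3/5)^2 / (2*(-8/5))) * (exp((-16/5) t) - 1)
       = 9/80 - 9*exp(-16*t/5)/80.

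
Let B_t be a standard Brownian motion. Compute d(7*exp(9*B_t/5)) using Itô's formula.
d(7*exp(9*B_t/5)) = (567*exp(9*B_t/5)/50) dt + (63*exp(9*B_t/5)/5) dB_t

Itô's formula for f(B_t) gives d f(B_t) = f'(B_t) dB_t + (1/2) f''(B_t) dt. Compute derivatives of f(x) = 7*exp(9*x/5):
  f'(x)  = 63*exp(9*x/5)/5
  f''(x) = 567*exp(9*x/5)/25
Substitute x = B_t and multiply the f'' term by 1/2:
  drift     = (1/2) * (567*exp(9*x/5)/25) evaluated at B_t = 567*exp(9*B_t/5)/50
  diffusion = (63*exp(9*x/5)/5) evaluated at B_t = 63*exp(9*B_t/5)/5
Therefore d(7*exp(9*B_t/5)) = (567*exp(9*B_t/5)/50) dt + (63*exp(9*B_t/5)/5) dB_t.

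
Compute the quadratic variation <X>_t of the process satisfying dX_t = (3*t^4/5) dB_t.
<X>_t = t^9/25

For an Itô process dX_t = a(t) dt + b(t) dB_t, the quadratic variation is <X>_t = int_0^t b(s)^2 ds (the drift term does not contribute). Here b(s) = 3*s^4/5, so
  b(s)^2 = 9*s^8/25.
Integrating from 0 to t:
  <X>_t = int_0^t (9*s^8/25) ds = t^9/25.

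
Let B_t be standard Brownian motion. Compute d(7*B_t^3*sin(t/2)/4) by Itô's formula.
d(7*B_t^3*sin(t/2)/4) = (7*B_t*(B_t^2*cos(t/2) + 6*sin(t/2))/8) dt + (21*B_t^2*sin(t/2)/4) dB_t

Itô's formula for f(t, x): d f(t, B_t) = (f_t + (1/2) f_xx) dt + f_x dB_t. Compute partials of f(t, x) = 7*x^3*sin(t/2)/4:
  f_t(t,x)  = 7*x^3*cos(t/2)/8
  f_x(t,x)  = 21*x^2*sin(t/2)/4
  f_xx(t,x) = 21*x*sin(t/2)/2
Assemble drift = f_t + (1/2) f_xx = 7*x*(x^2*cos(t/2) + 6*sin(t/2))/8 and diffusion = f_x = 21*x^2*sin(t/2)/4. Substituting x = B_t:
  d(7*B_t^3*sin(t/2)/4) = (7*B_t*(B_t^2*cos(t/2) + 6*sin(t/2))/8) dt + (21*B_t^2*sin(t/2)/4) dB_t.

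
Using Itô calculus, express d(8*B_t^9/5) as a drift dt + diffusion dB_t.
d(8*B_t^9/5) = (288*B_t^7/5) dt + (72*B_t^8/5) dB_t

Itô's formula for f(B_t) gives d f(B_t) = f'(B_t) dB_t + (1/2) f''(B_t) dt. Compute derivatives of f(x) = 8*x^9/5:
  f'(x)  = 72*x^8/5
  f''(x) = 576*x^7/5
Substitute x = B_t and multiply the f'' term by 1/2:
  drift     = (1/2) * (576*x^7/5) evaluated at B_t = 288*B_t^7/5
  diffusion = (72*x^8/5) evaluated at B_t = 72*B_t^8/5
Therefore d(8*B_t^9/5) = (288*B_t^7/5) dt + (72*B_t^8/5) dB_t.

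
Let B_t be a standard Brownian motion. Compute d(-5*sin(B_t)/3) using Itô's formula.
d(-5*sin(B_t)/3) = (5*sin(B_t)/6) dt + (-5*cos(B_t)/3) dB_t

Itô's formula for f(B_t) gives d f(B_t) = f'(B_t) dB_t + (1/2) f''(B_t) dt. Compute derivatives of f(x) = -5*sin(x)/3:
  f'(x)  = -5*cos(x)/3
  f''(x) = 5*sin(x)/3
Substitute x = B_t and multiply the f'' term by 1/2:
  drift     = (1/2) * (5*sin(x)/3) evaluated at B_t = 5*sin(B_t)/6
  diffusion = (-5*cos(x)/3) evaluated at B_t = -5*cos(B_t)/3
Therefore d(-5*sin(B_t)/3) = (5*sin(B_t)/6) dt + (-5*cos(B_t)/3) dB_t.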